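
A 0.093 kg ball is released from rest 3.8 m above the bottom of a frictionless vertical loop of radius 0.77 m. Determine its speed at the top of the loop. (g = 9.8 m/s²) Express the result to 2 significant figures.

v = 6.7 m/s

Energy conservation: mgh = ½mv_top² + mg(2r)
v_top² = 2g(h − 2r) = 2(9.8)(3.8 − 1.540) = 44.30
v_top = 6.656 m/s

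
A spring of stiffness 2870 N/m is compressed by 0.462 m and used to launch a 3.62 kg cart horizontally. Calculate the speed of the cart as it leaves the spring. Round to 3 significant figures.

v = 13.0 m/s

The cart leaves the spring when the spring is at natural length, so ½kx² = ½mv²
v = x√(k/m) = 0.462 × √(2870/3.62) = 13.01 m/s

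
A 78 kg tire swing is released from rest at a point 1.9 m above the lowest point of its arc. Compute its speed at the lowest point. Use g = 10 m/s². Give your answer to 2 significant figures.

Equating total energy at the two states: mgh = ½mv²
v = √(2gh) = √(2 × 10 × 1.9) = √38.000 = 6.164 m/s

v = 6.2 m/s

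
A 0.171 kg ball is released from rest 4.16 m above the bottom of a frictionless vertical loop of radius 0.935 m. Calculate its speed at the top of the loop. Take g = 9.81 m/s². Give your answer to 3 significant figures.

Energy conservation: mgh = ½mv_top² + mg(2r)
v_top² = 2g(h − 2r) = 2(9.81)(4.16 − 1.870) = 44.93
v_top = 6.703 m/s

v = 6.70 m/s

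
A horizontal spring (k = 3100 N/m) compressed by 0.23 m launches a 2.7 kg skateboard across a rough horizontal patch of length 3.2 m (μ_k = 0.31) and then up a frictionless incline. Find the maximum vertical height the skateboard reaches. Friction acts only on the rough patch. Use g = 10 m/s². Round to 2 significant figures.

Spring energy: E₀ = ½kx² = ½(3100)(0.23)² = 81.995 J
Friction: W_f = μ_k mg d = (0.31)(2.7)(10)(3.2) = 26.78 J
Energy at base of ramp: E = 81.995 − 26.78 = 55.211 J
At max height all remaining energy is PE: mgh = E ⇒ h = E/(mg) = 55.211/(2.7 × 10) = 2.045 m

h = 2.0 m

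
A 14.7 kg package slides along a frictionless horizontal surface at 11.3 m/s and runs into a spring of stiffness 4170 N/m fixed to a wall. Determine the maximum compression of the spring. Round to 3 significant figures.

x = 0.671 m

Conservation of energy between contact and max compression: ½mv² = ½kx²
x = v√(m/k) = 11.3 × √(14.7/4170) = 0.6709 m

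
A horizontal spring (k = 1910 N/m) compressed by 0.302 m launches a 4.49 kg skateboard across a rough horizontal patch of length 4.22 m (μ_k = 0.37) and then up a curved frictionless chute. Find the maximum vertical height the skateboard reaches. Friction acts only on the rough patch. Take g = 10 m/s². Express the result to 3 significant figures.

Spring energy: E₀ = ½kx² = ½(1910)(0.302)² = 87.100 J
Friction: W_f = μ_k mg d = (0.37)(4.49)(10)(4.22) = 70.11 J
Energy at base of ramp: E = 87.100 − 70.11 = 16.993 J
At max height all remaining energy is PE: mgh = E ⇒ h = E/(mg) = 16.993/(4.49 × 10) = 0.3785 m

h = 0.378 m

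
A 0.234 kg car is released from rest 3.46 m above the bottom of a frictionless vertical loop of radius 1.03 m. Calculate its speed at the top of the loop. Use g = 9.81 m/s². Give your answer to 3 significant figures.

v = 5.24 m/s

Energy conservation: mgh = ½mv_top² + mg(2r)
v_top² = 2g(h − 2r) = 2(9.81)(3.46 − 2.060) = 27.47
v_top = 5.241 m/s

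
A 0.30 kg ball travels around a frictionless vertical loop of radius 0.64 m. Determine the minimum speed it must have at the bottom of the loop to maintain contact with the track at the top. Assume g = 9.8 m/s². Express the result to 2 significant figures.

At the top: mg = mv_top²/r ⇒ v_top² = gr = 6.272 m²/s²
Energy from bottom to top (height 2r): ½mv_bot² = ½mv_top² + mg(2r)
v_bot² = gr + 4gr = 5gr = 31.36
v_bot = √(5gr) = 5.600 m/s

v = 5.6 m/s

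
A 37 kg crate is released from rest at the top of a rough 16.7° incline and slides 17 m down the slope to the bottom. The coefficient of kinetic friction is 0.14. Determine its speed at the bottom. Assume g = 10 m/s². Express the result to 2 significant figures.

v = 7.2 m/s

Taking the bottom as reference, mgh = ½mv² + μ_k N L with h = L sinθ, N = mg cosθ:
mgh = mgL sinθ = (37)(10)(17)sin16.7° = 1807.5 J
W_f = μ_k mg cosθ · L = (0.14)(37)(10)cos16.7°·17 = 843.5 J
½mv² = 1807.5 − 843.5 = 964.04 J
v = √(2 × 964.04/37) = 7.219 m/s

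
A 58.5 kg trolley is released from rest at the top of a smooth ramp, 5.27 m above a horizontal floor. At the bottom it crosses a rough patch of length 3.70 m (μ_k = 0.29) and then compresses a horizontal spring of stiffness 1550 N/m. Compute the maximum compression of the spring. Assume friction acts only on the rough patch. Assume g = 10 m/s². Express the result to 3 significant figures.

x = 1.78 m

Initial energy: E₁ = mgh = (58.5)(10)(5.27) = 3082.9 J
Friction removes W_f = μ_k mg d = (0.29)(58.5)(10)(3.70) = 627.7 J
Energy reaching the spring: E = 3082.9 − 627.7 = 2455.2 J
At max compression ½kx² = E ⇒ x = √(2E/k) = √(2 × 2455.2/1550) = 1.780 m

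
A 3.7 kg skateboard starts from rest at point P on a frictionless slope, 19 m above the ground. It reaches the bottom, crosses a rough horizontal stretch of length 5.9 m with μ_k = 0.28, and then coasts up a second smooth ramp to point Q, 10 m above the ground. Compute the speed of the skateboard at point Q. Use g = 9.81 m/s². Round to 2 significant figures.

v = 12 m/s

Energy at P: mgh₁ = (3.7)(9.81)(19) = 689.64 J
Friction loss: W_f = μ_k mg d = 59.96 J
At Q: ½mv² + mgh₂ = mgh₁ − W_f
½mv² = 689.64 − 59.96 − 362.97 = 266.71 J
v = √(2 × 266.71/3.7) = 12.01 m/s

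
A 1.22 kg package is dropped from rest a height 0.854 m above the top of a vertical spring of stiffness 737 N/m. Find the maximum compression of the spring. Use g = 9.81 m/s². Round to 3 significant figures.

Take the reference level at the top of the uncompressed spring. At max compression the package has fallen H + x and is momentarily at rest:
mg(H + x) = ½kx²
½(737)x² − (1.22)(9.81)x − (1.22)(9.81)(0.854) = 0
368.5x² − 11.97x − 10.22 = 0
x = [11.97 + √(143.2 + 15066)]/(2 × 368.5) = 0.1836 m

x = 0.184 m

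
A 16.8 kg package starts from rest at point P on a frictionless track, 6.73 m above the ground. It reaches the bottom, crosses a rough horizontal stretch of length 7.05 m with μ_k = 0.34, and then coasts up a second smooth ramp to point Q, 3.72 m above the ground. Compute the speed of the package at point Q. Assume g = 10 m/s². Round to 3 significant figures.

Energy at P: mgh₁ = (16.8)(10)(6.73) = 1130.6 J
Friction loss: W_f = μ_k mg d = 402.7 J
At Q: ½mv² + mgh₂ = mgh₁ − W_f
½mv² = 1130.6 − 402.7 − 624.96 = 102.98 J
v = √(2 × 102.98/16.8) = 3.501 m/s

v = 3.50 m/s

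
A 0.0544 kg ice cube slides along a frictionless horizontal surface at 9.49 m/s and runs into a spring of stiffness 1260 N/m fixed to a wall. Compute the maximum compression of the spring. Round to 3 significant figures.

Conservation of energy between contact and max compression: ½mv² = ½kx²
x = v√(m/k) = 9.49 × √(0.0544/1260) = 0.06236 m

x = 0.0624 m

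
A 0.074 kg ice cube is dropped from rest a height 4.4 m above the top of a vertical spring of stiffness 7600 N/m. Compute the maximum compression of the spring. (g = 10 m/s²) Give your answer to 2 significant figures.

x = 0.029 m

Let x be the compression. The total drop is H + x, and the cube is instantaneously at rest at max compression, so energy conservation gives:
mg(H + x) = ½kx²
½(7600)x² − (0.074)(10)x − (0.074)(10)(4.4) = 0
3800x² − 0.7400x − 3.256 = 0
x = [0.7400 + √(0.5476 + 49491)]/(2 × 3800) = 0.02937 m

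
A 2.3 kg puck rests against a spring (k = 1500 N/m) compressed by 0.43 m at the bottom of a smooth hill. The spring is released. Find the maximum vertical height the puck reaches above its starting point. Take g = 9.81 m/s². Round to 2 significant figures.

All spring PE becomes gravitational PE at the highest point: ½kx² = mgh
h = kx²/(2mg) = (1500)(0.43)²/(2 × 2.3 × 9.81) = 6.146 m

h = 6.1 m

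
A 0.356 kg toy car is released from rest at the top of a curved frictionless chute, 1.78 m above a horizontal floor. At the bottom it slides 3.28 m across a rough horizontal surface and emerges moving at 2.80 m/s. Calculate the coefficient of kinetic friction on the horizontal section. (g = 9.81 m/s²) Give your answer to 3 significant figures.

μ_k = 0.421

Energy at the top = energy at the end + work done against friction:
mgh = ½mv² + μ_k m g d
mgh = 6.2164 J; ½mv² = 1.3955 J
W_f = 6.2164 − 1.3955 = 4.821 J
μ_k = W_f/(mg·d) = 4.821/(3.492 × 3.28) = 0.4209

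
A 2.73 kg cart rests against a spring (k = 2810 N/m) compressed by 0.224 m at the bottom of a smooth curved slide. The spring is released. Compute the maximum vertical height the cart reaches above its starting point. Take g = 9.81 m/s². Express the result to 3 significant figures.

Energy conservation from release to the highest point: ½kx² = mgh
h = kx²/(2mg) = (2810)(0.224)²/(2 × 2.73 × 9.81) = 2.632 m

h = 2.63 m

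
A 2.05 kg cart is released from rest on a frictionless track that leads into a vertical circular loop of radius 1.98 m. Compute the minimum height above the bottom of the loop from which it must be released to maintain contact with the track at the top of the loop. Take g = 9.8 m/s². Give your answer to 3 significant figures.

h = 4.95 m

At the top, for minimum speed gravity alone supplies the centripetal force: mg = mv_top²/r ⇒ v_top² = gr = 19.40 m²/s²
Energy conservation from release height h to the top (height 2r): mgh = ½mv_top² + mg(2r)
h = v_top²/(2g) + 2r = r/2 + 2r = 5r/2 = 4.950 m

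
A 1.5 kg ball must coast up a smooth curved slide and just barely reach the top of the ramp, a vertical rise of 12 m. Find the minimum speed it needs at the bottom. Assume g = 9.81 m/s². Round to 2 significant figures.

At the top it is momentarily at rest, so all KE converts to PE: ½mv² = mgh
v = √(2gh) = √(2 × 9.81 × 12) = 15.34 m/s

v = 15 m/s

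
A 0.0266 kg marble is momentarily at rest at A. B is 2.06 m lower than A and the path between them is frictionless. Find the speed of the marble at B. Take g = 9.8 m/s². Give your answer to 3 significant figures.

v = 6.35 m/s

Equating total energy at the two states: mgh = ½mv²
v = √(2gh) = √(2 × 9.8 × 2.06) = √40.376 = 6.354 m/s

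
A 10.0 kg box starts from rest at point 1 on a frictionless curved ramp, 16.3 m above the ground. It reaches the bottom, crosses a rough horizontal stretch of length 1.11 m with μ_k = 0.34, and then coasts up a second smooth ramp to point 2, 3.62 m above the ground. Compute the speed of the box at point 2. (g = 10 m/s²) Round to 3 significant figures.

v = 15.7 m/s

Energy at 1: mgh₁ = (10.0)(10)(16.3) = 1630.0 J
Friction loss: W_f = μ_k mg d = 37.74 J
At 2: ½mv² + mgh₂ = mgh₁ − W_f
½mv² = 1630.0 − 37.74 − 362.00 = 1230.3 J
v = √(2 × 1230.3/10.0) = 15.69 m/s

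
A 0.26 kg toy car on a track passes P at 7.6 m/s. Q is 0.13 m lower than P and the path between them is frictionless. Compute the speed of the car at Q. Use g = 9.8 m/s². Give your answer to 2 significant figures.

By conservation of mechanical energy, ½mv₀² + mgh = ½mv²
The mass cancels from both sides.
v² = v₀² + 2gh = (7.6)² + 2(9.8)(0.13) = 60.308
v = √60.308 = 7.766 m/s

v = 7.8 m/s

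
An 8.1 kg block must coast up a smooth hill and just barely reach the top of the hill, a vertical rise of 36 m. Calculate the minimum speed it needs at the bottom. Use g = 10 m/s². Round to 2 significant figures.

At the top it is momentarily at rest, so all KE converts to PE: ½mv² = mgh
v = √(2gh) = √(2 × 10 × 36) = 26.83 m/s

v = 27 m/s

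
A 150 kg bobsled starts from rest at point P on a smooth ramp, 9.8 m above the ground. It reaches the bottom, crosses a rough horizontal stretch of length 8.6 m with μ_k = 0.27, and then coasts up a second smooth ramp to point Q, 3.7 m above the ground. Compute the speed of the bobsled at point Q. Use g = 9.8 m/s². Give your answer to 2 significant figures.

v = 8.6 m/s

Energy at P: mgh₁ = (150)(9.8)(9.8) = 14406 J
Friction loss: W_f = μ_k mg d = 3413 J
At Q: ½mv² + mgh₂ = mgh₁ − W_f
½mv² = 14406 − 3413 − 5439.0 = 5553.7 J
v = √(2 × 5553.7/150) = 8.605 m/s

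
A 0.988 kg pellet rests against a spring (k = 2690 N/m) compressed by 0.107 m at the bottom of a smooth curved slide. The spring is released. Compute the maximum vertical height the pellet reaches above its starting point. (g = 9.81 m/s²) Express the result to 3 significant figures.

All spring PE becomes gravitational PE at the highest point: ½kx² = mgh
h = kx²/(2mg) = (2690)(0.107)²/(2 × 0.988 × 9.81) = 1.589 m

h = 1.59 m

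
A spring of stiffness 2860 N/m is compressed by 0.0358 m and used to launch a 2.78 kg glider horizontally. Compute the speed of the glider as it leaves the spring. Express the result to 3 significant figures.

v = 1.15 m/s

Spring PE converts entirely to kinetic energy: ½kx² = ½mv²
v = x√(k/m) = 0.0358 × √(2860/2.78) = 1.148 m/s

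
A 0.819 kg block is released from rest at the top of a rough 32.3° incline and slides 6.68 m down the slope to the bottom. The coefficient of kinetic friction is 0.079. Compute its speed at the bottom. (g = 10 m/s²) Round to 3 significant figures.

v = 7.90 m/s

Energy: mgh = ½mv² + W_f, with h = L sinθ and W_f = μ_k (mg cosθ) L
mgh = mgL sinθ = (0.819)(10)(6.68)sin32.3° = 29.234 J
W_f = μ_k mg cosθ · L = (0.079)(0.819)(10)cos32.3°·6.68 = 3.653 J
½mv² = 29.234 − 3.653 = 25.581 J
v = √(2 × 25.581/0.819) = 7.904 m/s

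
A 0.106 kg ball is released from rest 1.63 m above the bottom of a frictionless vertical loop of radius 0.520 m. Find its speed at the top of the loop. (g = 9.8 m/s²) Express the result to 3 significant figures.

v = 3.40 m/s

Energy conservation: mgh = ½mv_top² + mg(2r)
v_top² = 2g(h − 2r) = 2(9.8)(1.63 − 1.040) = 11.56
v_top = 3.401 m/s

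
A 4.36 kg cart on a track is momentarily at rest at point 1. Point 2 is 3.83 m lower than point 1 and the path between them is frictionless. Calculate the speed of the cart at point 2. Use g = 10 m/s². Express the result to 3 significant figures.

v = 8.75 m/s

Mechanical energy is conserved (no friction): mgh = ½mv²
v = √(2gh) = √(2 × 10 × 3.83) = √76.600 = 8.752 m/s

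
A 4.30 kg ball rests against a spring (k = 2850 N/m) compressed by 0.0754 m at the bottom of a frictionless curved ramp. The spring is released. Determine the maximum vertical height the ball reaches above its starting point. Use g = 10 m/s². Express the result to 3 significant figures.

At maximum height the ball is at rest, so ½kx² = mgh
h = kx²/(2mg) = (2850)(0.0754)²/(2 × 4.30 × 10) = 0.1884 m

h = 0.188 m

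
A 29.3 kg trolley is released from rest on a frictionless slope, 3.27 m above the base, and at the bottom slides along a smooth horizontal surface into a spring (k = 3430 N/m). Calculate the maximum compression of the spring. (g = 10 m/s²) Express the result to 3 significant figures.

x = 0.747 m

Gravitational PE at the top equals spring PE at max compression: mgh = ½kx²
x = √(2mgh/k) = √(2 × 29.3 × 10 × 3.27 / 3430) = 0.7474 m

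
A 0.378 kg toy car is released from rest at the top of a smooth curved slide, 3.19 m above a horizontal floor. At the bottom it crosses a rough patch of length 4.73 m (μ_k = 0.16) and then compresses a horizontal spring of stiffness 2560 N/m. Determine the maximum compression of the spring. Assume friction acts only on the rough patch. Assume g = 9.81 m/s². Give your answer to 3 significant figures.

Initial energy: E₁ = mgh = (0.378)(9.81)(3.19) = 11.829 J
Friction removes W_f = μ_k mg d = (0.16)(0.378)(9.81)(4.73) = 2.806 J
Energy reaching the spring: E = 11.829 − 2.806 = 9.0227 J
At max compression ½kx² = E ⇒ x = √(2E/k) = √(2 × 9.0227/2560) = 0.08396 m

x = 0.0840 m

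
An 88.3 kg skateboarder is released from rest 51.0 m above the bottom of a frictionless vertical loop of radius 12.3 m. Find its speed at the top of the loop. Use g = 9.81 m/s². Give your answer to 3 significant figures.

Energy conservation: mgh = ½mv_top² + mg(2r)
v_top² = 2g(h − 2r) = 2(9.81)(51.0 − 24.60) = 518.0
v_top = 22.76 m/s

v = 22.8 m/s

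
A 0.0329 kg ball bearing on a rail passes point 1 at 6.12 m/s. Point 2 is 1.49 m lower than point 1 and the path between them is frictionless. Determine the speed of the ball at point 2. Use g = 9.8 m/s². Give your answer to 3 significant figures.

v = 8.16 m/s

Energy conservation between the two points: ½mv₀² + mgh = ½mv²
v² = v₀² + 2gh = (6.12)² + 2(9.8)(1.49) = 66.658
v = √66.658 = 8.164 m/s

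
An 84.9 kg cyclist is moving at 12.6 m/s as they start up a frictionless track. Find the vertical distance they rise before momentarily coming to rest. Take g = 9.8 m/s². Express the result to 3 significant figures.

h = 8.10 m

Setting KE at the bottom equal to PE gained: ½mv² = mgh
h = v²/(2g) = 12.6²/(2 × 9.8) = 8.100 m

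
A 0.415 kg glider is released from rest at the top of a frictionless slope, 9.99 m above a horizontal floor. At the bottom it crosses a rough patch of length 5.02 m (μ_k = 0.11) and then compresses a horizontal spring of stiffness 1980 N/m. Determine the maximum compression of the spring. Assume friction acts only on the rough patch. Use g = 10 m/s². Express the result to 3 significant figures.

x = 0.199 m

Initial energy: E₁ = mgh = (0.415)(10)(9.99) = 41.458 J
Friction removes W_f = μ_k mg d = (0.11)(0.415)(10)(5.02) = 2.292 J
Energy reaching the spring: E = 41.458 − 2.292 = 39.167 J
At max compression ½kx² = E ⇒ x = √(2E/k) = √(2 × 39.167/1980) = 0.1989 m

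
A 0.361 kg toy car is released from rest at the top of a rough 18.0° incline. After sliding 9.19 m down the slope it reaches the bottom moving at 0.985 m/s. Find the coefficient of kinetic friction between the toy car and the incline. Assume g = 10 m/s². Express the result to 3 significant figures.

μ_k = 0.319

The energy dissipated by friction is the PE lost minus the KE gained:
mgL sinθ = 10.252 J; ½mv² = 0.17513 J
W_f = 10.252 − 0.17513 = 10.08 J
μ_k = W_f/(mg cosθ · L) = 10.08/(3.433 × 9.19) = 0.3194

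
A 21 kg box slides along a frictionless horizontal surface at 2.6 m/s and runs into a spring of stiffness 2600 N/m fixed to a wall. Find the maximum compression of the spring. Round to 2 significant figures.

x = 0.23 m

All KE is stored as spring PE at maximum compression: ½mv² = ½kx²
x = v√(m/k) = 2.6 × √(21/2600) = 0.2337 m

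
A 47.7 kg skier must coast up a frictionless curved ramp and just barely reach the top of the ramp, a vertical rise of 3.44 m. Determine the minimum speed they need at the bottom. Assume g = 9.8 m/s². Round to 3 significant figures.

v = 8.21 m/s

At the top they are momentarily at rest, so all KE converts to PE: ½mv² = mgh
v = √(2gh) = √(2 × 9.8 × 3.44) = 8.211 m/s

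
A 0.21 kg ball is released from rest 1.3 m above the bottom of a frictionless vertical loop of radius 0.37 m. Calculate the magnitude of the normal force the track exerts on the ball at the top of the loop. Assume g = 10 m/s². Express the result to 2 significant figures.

N = 4.3 N

Energy from release to top (height 2r): mgh = ½mv_top² + mg(2r)
v_top² = 2g(h − 2r) = 2(10)(1.3 − 0.7400) = 11.200 m²/s²
At the top, both N and weight point toward the centre: N + mg = mv_top²/r
N = m(v_top²/r − g) = 0.21(11.200/0.37 − 10) = 4.257 N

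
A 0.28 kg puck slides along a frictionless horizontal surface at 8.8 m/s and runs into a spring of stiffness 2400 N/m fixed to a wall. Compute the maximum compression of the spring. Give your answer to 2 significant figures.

x = 0.095 m

At max compression the puck is momentarily at rest: ½mv² = ½kx²
x = v√(m/k) = 8.8 × √(0.28/2400) = 0.09505 m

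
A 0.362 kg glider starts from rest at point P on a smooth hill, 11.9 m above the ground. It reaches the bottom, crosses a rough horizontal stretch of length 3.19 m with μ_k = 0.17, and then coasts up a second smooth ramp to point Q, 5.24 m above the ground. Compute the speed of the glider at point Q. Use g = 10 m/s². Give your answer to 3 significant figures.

Energy at P: mgh₁ = (0.362)(10)(11.9) = 43.078 J
Friction loss: W_f = μ_k mg d = 1.963 J
At Q: ½mv² + mgh₂ = mgh₁ − W_f
½mv² = 43.078 − 1.963 − 18.969 = 22.146 J
v = √(2 × 22.146/0.362) = 11.06 m/s

v = 11.1 m/s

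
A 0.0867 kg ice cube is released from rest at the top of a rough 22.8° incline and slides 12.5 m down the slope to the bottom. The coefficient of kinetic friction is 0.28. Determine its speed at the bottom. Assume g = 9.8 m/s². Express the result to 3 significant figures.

Work–energy: mg(L sinθ) − μ_k(mg cosθ)L = ½mv²
mgh = mgL sinθ = (0.0867)(9.8)(12.5)sin22.8° = 4.1157 J
W_f = μ_k mg cosθ · L = (0.28)(0.0867)(9.8)cos22.8°·12.5 = 2.741 J
½mv² = 4.1157 − 2.741 = 1.3743 J
v = √(2 × 1.3743/0.0867) = 5.630 m/s

v = 5.63 m/s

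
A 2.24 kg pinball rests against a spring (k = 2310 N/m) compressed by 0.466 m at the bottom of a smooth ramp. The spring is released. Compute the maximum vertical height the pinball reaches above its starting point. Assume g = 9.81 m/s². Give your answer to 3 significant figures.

Energy conservation from release to the highest point: ½kx² = mgh
h = kx²/(2mg) = (2310)(0.466)²/(2 × 2.24 × 9.81) = 11.41 m

h = 11.4 m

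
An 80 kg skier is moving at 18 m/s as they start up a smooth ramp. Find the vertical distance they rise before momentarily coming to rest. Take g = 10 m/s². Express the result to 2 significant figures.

By energy conservation, ½mv² = mgh
h = v²/(2g) = 18²/(2 × 10) = 16.20 m

h = 16 m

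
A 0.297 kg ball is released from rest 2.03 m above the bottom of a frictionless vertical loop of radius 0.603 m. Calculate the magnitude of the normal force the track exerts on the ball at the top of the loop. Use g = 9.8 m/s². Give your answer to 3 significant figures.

Energy from release to top (height 2r): mgh = ½mv_top² + mg(2r)
v_top² = 2g(h − 2r) = 2(9.8)(2.03 − 1.206) = 16.150 m²/s²
At the top, both N and weight point toward the centre: N + mg = mv_top²/r
N = m(v_top²/r − g) = 0.297(16.150/0.603 − 9.8) = 5.044 N

N = 5.04 N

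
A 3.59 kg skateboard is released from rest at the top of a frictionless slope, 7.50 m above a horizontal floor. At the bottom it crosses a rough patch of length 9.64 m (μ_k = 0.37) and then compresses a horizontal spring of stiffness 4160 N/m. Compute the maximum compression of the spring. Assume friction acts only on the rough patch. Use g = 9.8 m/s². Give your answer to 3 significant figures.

Initial energy: E₁ = mgh = (3.59)(9.8)(7.50) = 263.87 J
Friction removes W_f = μ_k mg d = (0.37)(3.59)(9.8)(9.64) = 125.5 J
Energy reaching the spring: E = 263.87 − 125.5 = 138.38 J
At max compression ½kx² = E ⇒ x = √(2E/k) = √(2 × 138.38/4160) = 0.2579 m

x = 0.258 m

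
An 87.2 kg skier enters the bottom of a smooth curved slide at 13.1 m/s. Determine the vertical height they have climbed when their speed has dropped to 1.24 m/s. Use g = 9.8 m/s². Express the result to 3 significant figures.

Energy balance between the two points: ½mv₁² = ½mv₂² + mgh
h = (v₁² − v₂²)/(2g) = (13.1² − 1.24²)/(2 × 9.8) = 8.677 m

h = 8.68 m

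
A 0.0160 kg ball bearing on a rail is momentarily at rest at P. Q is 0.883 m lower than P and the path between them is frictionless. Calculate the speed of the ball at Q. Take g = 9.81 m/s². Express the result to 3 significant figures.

Energy conservation between the two points: mgh = ½mv²
v = √(2gh) = √(2 × 9.81 × 0.883) = √17.324 = 4.162 m/s

v = 4.16 m/s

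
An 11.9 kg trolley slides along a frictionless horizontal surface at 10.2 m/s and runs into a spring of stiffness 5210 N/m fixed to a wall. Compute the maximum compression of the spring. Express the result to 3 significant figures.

x = 0.487 m

Conservation of energy between contact and max compression: ½mv² = ½kx²
x = v√(m/k) = 10.2 × √(11.9/5210) = 0.4875 m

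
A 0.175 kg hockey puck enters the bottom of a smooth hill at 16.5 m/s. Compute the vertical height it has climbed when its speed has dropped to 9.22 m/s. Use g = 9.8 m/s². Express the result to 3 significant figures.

Conservation of energy: ½mv₁² = ½mv₂² + mgh
h = (v₁² − v₂²)/(2g) = (16.5² − 9.22²)/(2 × 9.8) = 9.553 m

h = 9.55 m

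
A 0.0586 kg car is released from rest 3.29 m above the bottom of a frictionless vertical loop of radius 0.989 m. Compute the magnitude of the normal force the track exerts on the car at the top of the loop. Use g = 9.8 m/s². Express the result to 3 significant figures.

Energy from release to top (height 2r): mgh = ½mv_top² + mg(2r)
v_top² = 2g(h − 2r) = 2(9.8)(3.29 − 1.978) = 25.715 m²/s²
At the top, both N and weight point toward the centre: N + mg = mv_top²/r
N = m(v_top²/r − g) = 0.0586(25.715/0.989 − 9.8) = 0.9494 N

N = 0.949 N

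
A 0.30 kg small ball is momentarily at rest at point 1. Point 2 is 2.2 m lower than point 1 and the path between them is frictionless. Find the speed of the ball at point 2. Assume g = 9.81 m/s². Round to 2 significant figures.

v = 6.6 m/s

By conservation of mechanical energy, mgh = ½mv²
v = √(2gh) = √(2 × 9.81 × 2.2) = √43.164 = 6.570 m/s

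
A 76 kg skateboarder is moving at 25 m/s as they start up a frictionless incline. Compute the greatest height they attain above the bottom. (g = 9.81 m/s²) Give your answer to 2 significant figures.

Setting KE at the bottom equal to PE gained: ½mv² = mgh
h = v²/(2g) = 25²/(2 × 9.81) = 31.86 m

h = 32 m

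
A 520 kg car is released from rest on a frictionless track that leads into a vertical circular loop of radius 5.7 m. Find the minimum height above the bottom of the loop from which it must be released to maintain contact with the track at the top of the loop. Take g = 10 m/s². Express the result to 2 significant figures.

h = 14 m

At the top, for minimum speed gravity alone supplies the centripetal force: mg = mv_top²/r ⇒ v_top² = gr = 57.00 m²/s²
Energy conservation from release height h to the top (height 2r): mgh = ½mv_top² + mg(2r)
h = v_top²/(2g) + 2r = r/2 + 2r = 5r/2 = 14.25 m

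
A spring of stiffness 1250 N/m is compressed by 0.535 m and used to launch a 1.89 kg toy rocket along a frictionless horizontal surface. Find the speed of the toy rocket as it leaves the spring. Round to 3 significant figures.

Conservation of energy: ½kx² = ½mv²
v = x√(k/m) = 0.535 × √(1250/1.89) = 13.76 m/s

v = 13.8 m/s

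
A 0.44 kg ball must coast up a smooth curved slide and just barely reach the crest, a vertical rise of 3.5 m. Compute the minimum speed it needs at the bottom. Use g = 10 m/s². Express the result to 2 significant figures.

At the top it is momentarily at rest, so all KE converts to PE: ½mv² = mgh
v = √(2gh) = √(2 × 10 × 3.5) = 8.367 m/s

v = 8.4 m/s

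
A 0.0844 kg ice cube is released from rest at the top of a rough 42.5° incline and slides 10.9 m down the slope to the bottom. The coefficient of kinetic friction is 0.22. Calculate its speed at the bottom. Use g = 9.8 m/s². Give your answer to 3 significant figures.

v = 10.5 m/s

Taking the bottom as reference, mgh = ½mv² + μ_k N L with h = L sinθ, N = mg cosθ:
mgh = mgL sinθ = (0.0844)(9.8)(10.9)sin42.5° = 6.0909 J
W_f = μ_k mg cosθ · L = (0.22)(0.0844)(9.8)cos42.5°·10.9 = 1.462 J
½mv² = 6.0909 − 1.462 = 4.6285 J
v = √(2 × 4.6285/0.0844) = 10.47 m/s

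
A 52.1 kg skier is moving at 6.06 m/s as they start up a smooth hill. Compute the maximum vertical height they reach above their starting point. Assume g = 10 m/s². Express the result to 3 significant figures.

Setting KE at the bottom equal to PE gained: ½mv² = mgh
h = v²/(2g) = 6.06²/(2 × 10) = 1.836 m

h = 1.84 m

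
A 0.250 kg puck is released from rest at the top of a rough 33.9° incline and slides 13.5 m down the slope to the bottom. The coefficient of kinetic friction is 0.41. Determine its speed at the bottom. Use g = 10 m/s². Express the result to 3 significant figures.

v = 7.66 m/s

Energy: mgh = ½mv² + W_f, with h = L sinθ and W_f = μ_k (mg cosθ) L
mgh = mgL sinθ = (0.250)(10)(13.5)sin33.9° = 18.824 J
W_f = μ_k mg cosθ · L = (0.41)(0.250)(10)cos33.9°·13.5 = 11.49 J
½mv² = 18.824 − 11.49 = 7.3386 J
v = √(2 × 7.3386/0.250) = 7.662 m/s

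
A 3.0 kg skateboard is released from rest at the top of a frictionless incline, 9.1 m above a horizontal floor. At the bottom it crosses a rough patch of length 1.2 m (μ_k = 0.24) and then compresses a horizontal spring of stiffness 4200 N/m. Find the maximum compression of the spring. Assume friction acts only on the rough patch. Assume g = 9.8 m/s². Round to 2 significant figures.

x = 0.35 m

Initial energy: E₁ = mgh = (3.0)(9.8)(9.1) = 267.54 J
Friction removes W_f = μ_k mg d = (0.24)(3.0)(9.8)(1.2) = 8.467 J
Energy reaching the spring: E = 267.54 − 8.467 = 259.07 J
At max compression ½kx² = E ⇒ x = √(2E/k) = √(2 × 259.07/4200) = 0.3512 m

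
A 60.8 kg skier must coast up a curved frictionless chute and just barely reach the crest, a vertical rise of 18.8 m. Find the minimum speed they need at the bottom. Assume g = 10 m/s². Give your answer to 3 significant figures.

At the top they are momentarily at rest, so all KE converts to PE: ½mv² = mgh
v = √(2gh) = √(2 × 10 × 18.8) = 19.39 m/s

v = 19.4 m/s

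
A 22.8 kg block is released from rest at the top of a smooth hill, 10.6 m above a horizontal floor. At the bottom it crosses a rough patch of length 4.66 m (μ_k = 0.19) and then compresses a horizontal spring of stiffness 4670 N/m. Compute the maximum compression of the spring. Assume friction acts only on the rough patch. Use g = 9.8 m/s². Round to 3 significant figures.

x = 0.964 m

Initial energy: E₁ = mgh = (22.8)(9.8)(10.6) = 2368.5 J
Friction removes W_f = μ_k mg d = (0.19)(22.8)(9.8)(4.66) = 197.8 J
Energy reaching the spring: E = 2368.5 − 197.8 = 2170.6 J
At max compression ½kx² = E ⇒ x = √(2E/k) = √(2 × 2170.6/4670) = 0.9642 m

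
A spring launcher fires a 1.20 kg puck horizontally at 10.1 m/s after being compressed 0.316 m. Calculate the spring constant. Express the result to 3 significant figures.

Energy stored in the spring equals the launch KE: ½kx² = ½mv²
k = mv²/x² = (1.20)(10.1)²/(0.316)² = 1226 N/m

k = 1230 N/m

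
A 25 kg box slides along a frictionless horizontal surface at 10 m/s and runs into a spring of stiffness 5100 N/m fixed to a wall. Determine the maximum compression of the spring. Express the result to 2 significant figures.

x = 0.70 m

Conservation of energy between contact and max compression: ½mv² = ½kx²
x = v√(m/k) = 10 × √(25/5100) = 0.7001 m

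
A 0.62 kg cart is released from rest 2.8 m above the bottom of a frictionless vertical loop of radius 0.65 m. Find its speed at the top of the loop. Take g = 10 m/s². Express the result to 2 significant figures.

Energy conservation: mgh = ½mv_top² + mg(2r)
v_top² = 2g(h − 2r) = 2(10)(2.8 − 1.300) = 30.00
v_top = 5.477 m/s

v = 5.5 m/s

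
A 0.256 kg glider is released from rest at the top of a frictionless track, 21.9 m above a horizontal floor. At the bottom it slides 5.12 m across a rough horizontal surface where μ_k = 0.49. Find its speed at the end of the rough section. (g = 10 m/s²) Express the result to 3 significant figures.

v = 19.7 m/s

Energy at the top = energy at the end + work done against friction:
mgh = ½mv² + μ_k m g d
W_f = μ_k mg d = (0.49)(0.256)(10)(5.12) = 6.423 J
½mv² = mgh − W_f = 56.064 − 6.423 = 49.641 J
v = √(2 × 49.641/0.256) = 19.69 m/s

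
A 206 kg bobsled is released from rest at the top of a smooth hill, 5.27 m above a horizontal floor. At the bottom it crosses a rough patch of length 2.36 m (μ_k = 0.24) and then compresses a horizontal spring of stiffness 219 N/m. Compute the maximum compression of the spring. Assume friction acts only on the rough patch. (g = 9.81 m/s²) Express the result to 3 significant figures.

Initial energy: E₁ = mgh = (206)(9.81)(5.27) = 10650 J
Friction removes W_f = μ_k mg d = (0.24)(206)(9.81)(2.36) = 1145 J
Energy reaching the spring: E = 10650 − 1145 = 9505.3 J
At max compression ½kx² = E ⇒ x = √(2E/k) = √(2 × 9505.3/219) = 9.317 m

x = 9.32 m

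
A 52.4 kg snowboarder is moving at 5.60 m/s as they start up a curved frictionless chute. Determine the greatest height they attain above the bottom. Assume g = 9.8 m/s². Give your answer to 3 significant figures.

h = 1.60 m

By energy conservation, ½mv² = mgh
h = v²/(2g) = 5.60²/(2 × 9.8) = 1.600 m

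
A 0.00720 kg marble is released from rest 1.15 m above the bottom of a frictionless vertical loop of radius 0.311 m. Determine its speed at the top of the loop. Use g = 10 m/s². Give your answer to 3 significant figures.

Energy conservation: mgh = ½mv_top² + mg(2r)
v_top² = 2g(h − 2r) = 2(10)(1.15 − 0.6220) = 10.56
v_top = 3.250 m/s

v = 3.25 m/s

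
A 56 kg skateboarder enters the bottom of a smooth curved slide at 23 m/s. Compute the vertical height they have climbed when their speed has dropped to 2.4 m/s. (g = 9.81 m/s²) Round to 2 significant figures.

h = 27 m

Energy balance between the two points: ½mv₁² = ½mv₂² + mgh
h = (v₁² − v₂²)/(2g) = (23² − 2.4²)/(2 × 9.81) = 26.67 m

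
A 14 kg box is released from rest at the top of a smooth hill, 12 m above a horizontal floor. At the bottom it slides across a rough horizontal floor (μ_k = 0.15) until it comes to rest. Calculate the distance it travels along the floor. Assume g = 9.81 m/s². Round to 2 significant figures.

Energy at the top = energy at the end + work done against friction:
At rest all PE has been dissipated by friction: mgh = μ_k m g d
d = h/μ_k = 12/0.15 = 80.00 m

d = 80 m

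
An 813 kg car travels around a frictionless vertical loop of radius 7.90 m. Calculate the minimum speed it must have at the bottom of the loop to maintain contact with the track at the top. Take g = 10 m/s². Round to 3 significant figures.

At the top: mg = mv_top²/r ⇒ v_top² = gr = 79.00 m²/s²
Energy from bottom to top (height 2r): ½mv_bot² = ½mv_top² + mg(2r)
v_bot² = gr + 4gr = 5gr = 395.0
v_bot = √(5gr) = 19.87 m/s

v = 19.9 m/s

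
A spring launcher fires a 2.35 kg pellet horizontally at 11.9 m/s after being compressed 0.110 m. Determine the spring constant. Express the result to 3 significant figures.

½kx² = ½mv²
k = mv²/x² = (2.35)(11.9)²/(0.110)² = 27503 N/m

k = 27500 N/m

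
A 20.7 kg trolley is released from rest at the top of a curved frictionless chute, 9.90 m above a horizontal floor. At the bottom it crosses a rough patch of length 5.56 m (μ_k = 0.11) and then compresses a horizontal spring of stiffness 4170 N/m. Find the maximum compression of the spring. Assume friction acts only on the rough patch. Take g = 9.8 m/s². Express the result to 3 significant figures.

x = 0.951 m

Initial energy: E₁ = mgh = (20.7)(9.8)(9.90) = 2008.3 J
Friction removes W_f = μ_k mg d = (0.11)(20.7)(9.8)(5.56) = 124.1 J
Energy reaching the spring: E = 2008.3 − 124.1 = 1884.2 J
At max compression ½kx² = E ⇒ x = √(2E/k) = √(2 × 1884.2/4170) = 0.9506 m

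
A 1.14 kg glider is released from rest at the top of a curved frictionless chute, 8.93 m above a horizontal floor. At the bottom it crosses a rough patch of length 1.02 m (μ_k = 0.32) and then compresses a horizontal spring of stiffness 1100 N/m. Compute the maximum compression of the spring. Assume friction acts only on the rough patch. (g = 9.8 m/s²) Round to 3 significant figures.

x = 0.418 m

Initial energy: E₁ = mgh = (1.14)(9.8)(8.93) = 99.766 J
Friction removes W_f = μ_k mg d = (0.32)(1.14)(9.8)(1.02) = 3.647 J
Energy reaching the spring: E = 99.766 − 3.647 = 96.119 J
At max compression ½kx² = E ⇒ x = √(2E/k) = √(2 × 96.119/1100) = 0.4180 m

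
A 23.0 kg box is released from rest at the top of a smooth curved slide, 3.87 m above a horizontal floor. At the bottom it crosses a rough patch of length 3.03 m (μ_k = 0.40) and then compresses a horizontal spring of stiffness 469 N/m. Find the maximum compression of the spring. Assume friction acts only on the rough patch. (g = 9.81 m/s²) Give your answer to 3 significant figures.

x = 1.60 m

Initial energy: E₁ = mgh = (23.0)(9.81)(3.87) = 873.19 J
Friction removes W_f = μ_k mg d = (0.40)(23.0)(9.81)(3.03) = 273.5 J
Energy reaching the spring: E = 873.19 − 273.5 = 599.72 J
At max compression ½kx² = E ⇒ x = √(2E/k) = √(2 × 599.72/469) = 1.599 m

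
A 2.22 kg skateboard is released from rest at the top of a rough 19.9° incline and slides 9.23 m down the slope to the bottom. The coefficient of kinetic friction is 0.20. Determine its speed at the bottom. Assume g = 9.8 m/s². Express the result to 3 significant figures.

v = 5.25 m/s

Energy: mgh = ½mv² + W_f, with h = L sinθ and W_f = μ_k (mg cosθ) L
mgh = mgL sinθ = (2.22)(9.8)(9.23)sin19.9° = 68.351 J
W_f = μ_k mg cosθ · L = (0.20)(2.22)(9.8)cos19.9°·9.23 = 37.76 J
½mv² = 68.351 − 37.76 = 30.587 J
v = √(2 × 30.587/2.22) = 5.249 m/s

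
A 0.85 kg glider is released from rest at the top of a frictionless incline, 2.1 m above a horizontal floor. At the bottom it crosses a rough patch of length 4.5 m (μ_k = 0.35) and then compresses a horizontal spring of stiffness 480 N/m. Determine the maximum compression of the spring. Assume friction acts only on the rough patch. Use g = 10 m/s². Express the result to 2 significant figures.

Initial energy: E₁ = mgh = (0.85)(10)(2.1) = 17.850 J
Friction removes W_f = μ_k mg d = (0.35)(0.85)(10)(4.5) = 13.39 J
Energy reaching the spring: E = 17.850 − 13.39 = 4.4625 J
At max compression ½kx² = E ⇒ x = √(2E/k) = √(2 × 4.4625/480) = 0.1364 m

x = 0.14 m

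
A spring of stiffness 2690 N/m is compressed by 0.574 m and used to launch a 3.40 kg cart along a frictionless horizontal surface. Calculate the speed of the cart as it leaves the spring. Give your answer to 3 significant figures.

The cart leaves the spring when the spring is at natural length, so ½kx² = ½mv²
v = x√(k/m) = 0.574 × √(2690/3.40) = 16.15 m/s

v = 16.1 m/s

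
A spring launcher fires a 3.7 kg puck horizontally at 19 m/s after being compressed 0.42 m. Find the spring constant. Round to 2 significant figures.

k = 7600 N/m

Spring PE at full compression equals KE at release: ½kx² = ½mv²
k = mv²/x² = (3.7)(19)²/(0.42)² = 7572 N/m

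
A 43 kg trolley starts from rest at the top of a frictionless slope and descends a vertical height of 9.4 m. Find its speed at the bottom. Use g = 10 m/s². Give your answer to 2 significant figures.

v = 14 m/s

Equating total energy at the two states: mgh = ½mv²
v = √(2gh) = √(2 × 10 × 9.4) = √188.00 = 13.71 m/s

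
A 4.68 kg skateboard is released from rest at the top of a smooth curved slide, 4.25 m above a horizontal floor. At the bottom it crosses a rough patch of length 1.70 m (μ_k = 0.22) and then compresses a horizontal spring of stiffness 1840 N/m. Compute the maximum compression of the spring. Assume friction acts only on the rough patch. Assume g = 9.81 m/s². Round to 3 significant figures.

Initial energy: E₁ = mgh = (4.68)(9.81)(4.25) = 195.12 J
Friction removes W_f = μ_k mg d = (0.22)(4.68)(9.81)(1.70) = 17.17 J
Energy reaching the spring: E = 195.12 − 17.17 = 177.95 J
At max compression ½kx² = E ⇒ x = √(2E/k) = √(2 × 177.95/1840) = 0.4398 m

x = 0.440 m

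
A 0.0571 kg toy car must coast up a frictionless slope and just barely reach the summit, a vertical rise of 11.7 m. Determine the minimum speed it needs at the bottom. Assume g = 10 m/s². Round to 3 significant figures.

v = 15.3 m/s

At the top it is momentarily at rest, so all KE converts to PE: ½mv² = mgh
v = √(2gh) = √(2 × 10 × 11.7) = 15.30 m/s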